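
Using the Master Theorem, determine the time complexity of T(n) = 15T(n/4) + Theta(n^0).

Master Theorem for T(n) = 15T(n/4) + O(n^0):

a = 15, b = 4, c = 0
log_b(a) = log_4(15) = 1.9534

Case 1: c = 0 < log_4(15) = 1.9534
T(n) = O(n^(log_4 15))

For T(n) = 15T(n/4) + O(n^0): log_4(15) = 1.9534. This is Case 1 of the Master Theorem (c < log_b(a), work dominated by leaves), giving O(n^(log_4 15)).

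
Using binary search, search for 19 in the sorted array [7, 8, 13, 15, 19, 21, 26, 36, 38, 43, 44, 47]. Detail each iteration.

Binary search for 19 in [7, 8, 13, 15, 19, 21, 26, 36, 38, 43, 44, 47]:

lo=0, hi=11, mid=5, arr[mid]=21 -> 21 > 19, search left half
lo=0, hi=4, mid=2, arr[mid]=13 -> 13 < 19, search right half
lo=3, hi=4, mid=3, arr[mid]=15 -> 15 < 19, search right half
lo=4, hi=4, mid=4, arr[mid]=19 -> Found target at index 4!

Binary search finds 19 at index 4 after 4 comparisons. The search repeatedly halves the search space by comparing with the middle element.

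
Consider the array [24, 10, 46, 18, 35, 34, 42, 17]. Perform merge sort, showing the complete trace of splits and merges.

Merge sort trace:

Split: [24, 10, 46, 18, 35, 34, 42, 17] -> [24, 10, 46, 18] and [35, 34, 42, 17]
  Split: [24, 10, 46, 18] -> [24, 10] and [46, 18]
    Split: [24, 10] -> [24] and [10]
    Merge: [24] + [10] -> [10, 24]
    Split: [46, 18] -> [46] and [18]
    Merge: [46] + [18] -> [18, 46]
  Merge: [10, 24] + [18, 46] -> [10, 18, 24, 46]
  Split: [35, 34, 42, 17] -> [35, 34] and [42, 17]
    Split: [35, 34] -> [35] and [34]
    Merge: [35] + [34] -> [34, 35]
    Split: [42, 17] -> [42] and [17]
    Merge: [42] + [17] -> [17, 42]
  Merge: [34, 35] + [17, 42] -> [17, 34, 35, 42]
Merge: [10, 18, 24, 46] + [17, 34, 35, 42] -> [10, 17, 18, 24, 34, 35, 42, 46]

Final sorted array: [10, 17, 18, 24, 34, 35, 42, 46]

The merge sort proceeds by recursively splitting the array and merging sorted halves.
After all merges, the sorted array is [10, 17, 18, 24, 34, 35, 42, 46].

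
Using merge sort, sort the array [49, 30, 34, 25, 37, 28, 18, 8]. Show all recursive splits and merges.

Merge sort trace:

Split: [49, 30, 34, 25, 37, 28, 18, 8] -> [49, 30, 34, 25] and [37, 28, 18, 8]
  Split: [49, 30, 34, 25] -> [49, 30] and [34, 25]
    Split: [49, 30] -> [49] and [30]
    Merge: [49] + [30] -> [30, 49]
    Split: [34, 25] -> [34] and [25]
    Merge: [34] + [25] -> [25, 34]
  Merge: [30, 49] + [25, 34] -> [25, 30, 34, 49]
  Split: [37, 28, 18, 8] -> [37, 28] and [18, 8]
    Split: [37, 28] -> [37] and [28]
    Merge: [37] + [28] -> [28, 37]
    Split: [18, 8] -> [18] and [8]
    Merge: [18] + [8] -> [8, 18]
  Merge: [28, 37] + [8, 18] -> [8, 18, 28, 37]
Merge: [25, 30, 34, 49] + [8, 18, 28, 37] -> [8, 18, 25, 28, 30, 34, 37, 49]

Final sorted array: [8, 18, 25, 28, 30, 34, 37, 49]

The merge sort proceeds by recursively splitting the array and merging sorted halves.
After all merges, the sorted array is [8, 18, 25, 28, 30, 34, 37, 49].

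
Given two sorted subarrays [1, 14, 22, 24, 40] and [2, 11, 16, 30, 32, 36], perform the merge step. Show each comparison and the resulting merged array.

Merging process:

Compare 1 vs 2: take 1 from left. Merged: [1]
Compare 14 vs 2: take 2 from right. Merged: [1, 2]
Compare 14 vs 11: take 11 from right. Merged: [1, 2, 11]
Compare 14 vs 16: take 14 from left. Merged: [1, 2, 11, 14]
Compare 22 vs 16: take 16 from right. Merged: [1, 2, 11, 14, 16]
Compare 22 vs 30: take 22 from left. Merged: [1, 2, 11, 14, 16, 22]
Compare 24 vs 30: take 24 from left. Merged: [1, 2, 11, 14, 16, 22, 24]
Compare 40 vs 30: take 30 from right. Merged: [1, 2, 11, 14, 16, 22, 24, 30]
Compare 40 vs 32: take 32 from right. Merged: [1, 2, 11, 14, 16, 22, 24, 30, 32]
Compare 40 vs 36: take 36 from right. Merged: [1, 2, 11, 14, 16, 22, 24, 30, 32, 36]
Append remaining from left: [40]. Merged: [1, 2, 11, 14, 16, 22, 24, 30, 32, 36, 40]

Final merged array: [1, 2, 11, 14, 16, 22, 24, 30, 32, 36, 40]
Total comparisons: 10

The merged array is [1, 2, 11, 14, 16, 22, 24, 30, 32, 36, 40], requiring 10 comparisons. The merge step runs in O(n) time where n is the total number of elements.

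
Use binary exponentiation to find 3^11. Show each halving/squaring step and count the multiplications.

Computing 3^11 by squaring (build up from 3^1; each line after the first costs one multiplication):

3^1 = 3
3^2 = (3^1)^2 = 3^2 = 9
3^4 = (3^2)^2 = 9^2 = 81
3^5 = 3 * 3^4 = 3 * 81 = 243
3^10 = (3^5)^2 = 243^2 = 59049
3^11 = 3 * 3^10 = 3 * 59049 = 177147

Result: 177147
Multiplications needed: 5 (5 lines after 3^1)

3^11 = 177147. Using exponentiation by squaring, this requires 5 multiplications. The key idea: if the exponent is even, square the half-power; if odd, multiply by the base once.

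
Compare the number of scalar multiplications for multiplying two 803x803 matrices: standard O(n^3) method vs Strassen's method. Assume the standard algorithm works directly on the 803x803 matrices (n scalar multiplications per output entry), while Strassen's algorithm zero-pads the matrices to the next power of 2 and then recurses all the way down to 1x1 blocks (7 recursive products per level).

Matrix multiplication for 803x803 matrices:

Strassen's algorithm requires power-of-2 dimensions. Pad 803x803 to 1024x1024 (next power of 2).

Standard algorithm: 803^3 = 517781627 multiplications
Strassen's algorithm: 7^(log2(1024)) = 7^10 = 282475249 multiplications
Savings: 517781627 - 282475249 = 235306378 multiplications

Standard: 517781627 multiplications (803^3). Strassen: 282475249 multiplications (7^10, after padding to 1024x1024). Strassen reduces 8 recursive multiplications to 7 at each level.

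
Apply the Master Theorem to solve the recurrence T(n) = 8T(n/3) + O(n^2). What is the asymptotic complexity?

Master Theorem for T(n) = 8T(n/3) + O(n^2):

a = 8, b = 3, c = 2
log_b(a) = log_3(8) = 1.8928

Case 3: c = 2 > log_3(8) = 1.8928
T(n) = O(n^2) = O(n^2)

For T(n) = 8T(n/3) + O(n^2): log_3(8) = 1.8928. This is Case 3 of the Master Theorem (c > log_b(a), work dominated by root), giving O(n^2).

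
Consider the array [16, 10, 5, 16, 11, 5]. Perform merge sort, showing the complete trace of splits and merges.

Merge sort trace:

Split: [16, 10, 5, 16, 11, 5] -> [16, 10, 5] and [16, 11, 5]
  Split: [16, 10, 5] -> [16] and [10, 5]
    Split: [10, 5] -> [10] and [5]
    Merge: [10] + [5] -> [5, 10]
  Merge: [16] + [5, 10] -> [5, 10, 16]
  Split: [16, 11, 5] -> [16] and [11, 5]
    Split: [11, 5] -> [11] and [5]
    Merge: [11] + [5] -> [5, 11]
  Merge: [16] + [5, 11] -> [5, 11, 16]
Merge: [5, 10, 16] + [5, 11, 16] -> [5, 5, 10, 11, 16, 16]

Final sorted array: [5, 5, 10, 11, 16, 16]

The merge sort proceeds by recursively splitting the array and merging sorted halves.
After all merges, the sorted array is [5, 5, 10, 11, 16, 16].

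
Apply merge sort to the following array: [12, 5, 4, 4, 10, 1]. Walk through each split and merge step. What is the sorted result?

Merge sort trace:

Split: [12, 5, 4, 4, 10, 1] -> [12, 5, 4] and [4, 10, 1]
  Split: [12, 5, 4] -> [12] and [5, 4]
    Split: [5, 4] -> [5] and [4]
    Merge: [5] + [4] -> [4, 5]
  Merge: [12] + [4, 5] -> [4, 5, 12]
  Split: [4, 10, 1] -> [4] and [10, 1]
    Split: [10, 1] -> [10] and [1]
    Merge: [10] + [1] -> [1, 10]
  Merge: [4] + [1, 10] -> [1, 4, 10]
Merge: [4, 5, 12] + [1, 4, 10] -> [1, 4, 4, 5, 10, 12]

Final sorted array: [1, 4, 4, 5, 10, 12]

The merge sort proceeds by recursively splitting the array and merging sorted halves.
After all merges, the sorted array is [1, 4, 4, 5, 10, 12].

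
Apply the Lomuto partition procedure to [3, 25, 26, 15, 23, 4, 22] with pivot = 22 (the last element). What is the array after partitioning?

Lomuto partition with pivot = 22:

Initial array: [3, 25, 26, 15, 23, 4, 22]

arr[0]=3 <= 22: swap with position 0, array becomes [3, 25, 26, 15, 23, 4, 22]
arr[1]=25 > 22: no swap
arr[2]=26 > 22: no swap
arr[3]=15 <= 22: swap with position 1, array becomes [3, 15, 26, 25, 23, 4, 22]
arr[4]=23 > 22: no swap
arr[5]=4 <= 22: swap with position 2, array becomes [3, 15, 4, 25, 23, 26, 22]

Place pivot at position 3: [3, 15, 4, 22, 23, 26, 25]
Pivot position: 3

After partitioning with pivot 22, the array becomes [3, 15, 4, 22, 23, 26, 25]. The pivot is placed at index 3. All elements to the left of the pivot are <= 22, and all elements to the right are > 22.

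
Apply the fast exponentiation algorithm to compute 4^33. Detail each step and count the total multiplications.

Computing 4^33 by squaring (build up from 4^1; each line after the first costs one multiplication):

4^1 = 4
4^2 = (4^1)^2 = 4^2 = 16
4^4 = (4^2)^2 = 16^2 = 256
4^8 = (4^4)^2 = 256^2 = 65536
4^16 = (4^8)^2 = 65536^2 = 4294967296
4^32 = (4^16)^2 = 4294967296^2 = 18446744073709551616
4^33 = 4 * 4^32 = 4 * 18446744073709551616 = 73786976294838206464

Result: 73786976294838206464
Multiplications needed: 6 (6 lines after 4^1)

4^33 = 73786976294838206464. Using exponentiation by squaring, this requires 6 multiplications. The key idea: if the exponent is even, square the half-power; if odd, multiply by the base once.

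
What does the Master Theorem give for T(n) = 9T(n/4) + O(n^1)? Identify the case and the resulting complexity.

Master Theorem for T(n) = 9T(n/4) + O(n^1):

a = 9, b = 4, c = 1
log_b(a) = log_4(9) = 1.5850

Case 1: c = 1 < log_4(9) = 1.5850
T(n) = O(n^(log_4 9))

For T(n) = 9T(n/4) + O(n^1): log_4(9) = 1.5850. This is Case 1 of the Master Theorem (c < log_b(a), work dominated by leaves), giving O(n^(log_4 9)).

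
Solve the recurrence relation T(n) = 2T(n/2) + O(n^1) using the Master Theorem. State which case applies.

Master Theorem for T(n) = 2T(n/2) + O(n^1):

a = 2, b = 2, c = 1
log_b(a) = log_2(2) = 1.0000

Case 2: c = 1 = log_2(2) = 1.0000
T(n) = O(n^1 log n) = O(n log n)

For T(n) = 2T(n/2) + O(n^1): log_2(2) = 1.0000. This is Case 2 of the Master Theorem (c = log_b(a), equal work at all levels), giving O(n log n).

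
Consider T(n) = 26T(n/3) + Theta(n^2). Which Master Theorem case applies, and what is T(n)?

Master Theorem for T(n) = 26T(n/3) + O(n^2):

a = 26, b = 3, c = 2
log_b(a) = log_3(26) = 2.9656

Case 1: c = 2 < log_3(26) = 2.9656
T(n) = O(n^(log_3 26))

For T(n) = 26T(n/3) + O(n^2): log_3(26) = 2.9656. This is Case 1 of the Master Theorem (c < log_b(a), work dominated by leaves), giving O(n^(log_3 26)).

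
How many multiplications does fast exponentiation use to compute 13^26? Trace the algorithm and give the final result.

Computing 13^26 by squaring (build up from 13^1; each line after the first costs one multiplication):

13^1 = 13
13^2 = (13^1)^2 = 13^2 = 169
13^3 = 13 * 13^2 = 13 * 169 = 2197
13^6 = (13^3)^2 = 2197^2 = 4826809
13^12 = (13^6)^2 = 4826809^2 = 23298085122481
13^13 = 13 * 13^12 = 13 * 23298085122481 = 302875106592253
13^26 = (13^13)^2 = 302875106592253^2 = 91733330193268616658399616009

Result: 91733330193268616658399616009
Multiplications needed: 6 (6 lines after 13^1)

13^26 = 91733330193268616658399616009. Using exponentiation by squaring, this requires 6 multiplications. The key idea: if the exponent is even, square the half-power; if odd, multiply by the base once.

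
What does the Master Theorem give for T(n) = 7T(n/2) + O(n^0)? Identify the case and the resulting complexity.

Master Theorem for T(n) = 7T(n/2) + O(n^0):

a = 7, b = 2, c = 0
log_b(a) = log_2(7) = 2.8074

Case 1: c = 0 < log_2(7) = 2.8074
T(n) = O(n^(log_2 7))

For T(n) = 7T(n/2) + O(n^0): log_2(7) = 2.8074. This is Case 1 of the Master Theorem (c < log_b(a), work dominated by leaves), giving O(n^(log_2 7)).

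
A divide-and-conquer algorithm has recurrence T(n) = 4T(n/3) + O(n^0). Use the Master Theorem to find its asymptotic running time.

Master Theorem for T(n) = 4T(n/3) + O(n^0):

a = 4, b = 3, c = 0
log_b(a) = log_3(4) = 1.2619

Case 1: c = 0 < log_3(4) = 1.2619
T(n) = O(n^(log_3 4))

For T(n) = 4T(n/3) + O(n^0): log_3(4) = 1.2619. This is Case 1 of the Master Theorem (c < log_b(a), work dominated by leaves), giving O(n^(log_3 4)).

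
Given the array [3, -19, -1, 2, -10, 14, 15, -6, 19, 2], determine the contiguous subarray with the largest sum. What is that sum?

Using Kadane's algorithm on [3, -19, -1, 2, -10, 14, 15, -6, 19, 2]:

Scanning through the array:
Position 1 (value -19): max_ending_here = -16, max_so_far = 3
Position 2 (value -1): max_ending_here = -1, max_so_far = 3
Position 3 (value 2): max_ending_here = 2, max_so_far = 3
Position 4 (value -10): max_ending_here = -8, max_so_far = 3
Position 5 (value 14): max_ending_here = 14, max_so_far = 14
Position 6 (value 15): max_ending_here = 29, max_so_far = 29
Position 7 (value -6): max_ending_here = 23, max_so_far = 29
Position 8 (value 19): max_ending_here = 42, max_so_far = 42
Position 9 (value 2): max_ending_here = 44, max_so_far = 44

Maximum subarray: [14, 15, -6, 19, 2]
Maximum sum: 44

The maximum subarray is [14, 15, -6, 19, 2] with sum 44. This subarray runs from index 5 to index 9.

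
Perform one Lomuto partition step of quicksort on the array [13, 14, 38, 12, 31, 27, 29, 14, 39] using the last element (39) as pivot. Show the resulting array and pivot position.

Lomuto partition with pivot = 39:

Initial array: [13, 14, 38, 12, 31, 27, 29, 14, 39]

arr[0]=13 <= 39: swap with position 0, array becomes [13, 14, 38, 12, 31, 27, 29, 14, 39]
arr[1]=14 <= 39: swap with position 1, array becomes [13, 14, 38, 12, 31, 27, 29, 14, 39]
arr[2]=38 <= 39: swap with position 2, array becomes [13, 14, 38, 12, 31, 27, 29, 14, 39]
arr[3]=12 <= 39: swap with position 3, array becomes [13, 14, 38, 12, 31, 27, 29, 14, 39]
arr[4]=31 <= 39: swap with position 4, array becomes [13, 14, 38, 12, 31, 27, 29, 14, 39]
arr[5]=27 <= 39: swap with position 5, array becomes [13, 14, 38, 12, 31, 27, 29, 14, 39]
arr[6]=29 <= 39: swap with position 6, array becomes [13, 14, 38, 12, 31, 27, 29, 14, 39]
arr[7]=14 <= 39: swap with position 7, array becomes [13, 14, 38, 12, 31, 27, 29, 14, 39]

Place pivot at position 8: [13, 14, 38, 12, 31, 27, 29, 14, 39]
Pivot position: 8

After partitioning with pivot 39, the array becomes [13, 14, 38, 12, 31, 27, 29, 14, 39]. The pivot is placed at index 8. All elements to the left of the pivot are <= 39, and all elements to the right are > 39.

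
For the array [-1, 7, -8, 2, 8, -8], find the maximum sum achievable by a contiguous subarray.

Using Kadane's algorithm on [-1, 7, -8, 2, 8, -8]:

Scanning through the array:
Position 1 (value 7): max_ending_here = 7, max_so_far = 7
Position 2 (value -8): max_ending_here = -1, max_so_far = 7
Position 3 (value 2): max_ending_here = 2, max_so_far = 7
Position 4 (value 8): max_ending_here = 10, max_so_far = 10
Position 5 (value -8): max_ending_here = 2, max_so_far = 10

Maximum subarray: [2, 8]
Maximum sum: 10

The maximum subarray is [2, 8] with sum 10. This subarray runs from index 3 to index 4.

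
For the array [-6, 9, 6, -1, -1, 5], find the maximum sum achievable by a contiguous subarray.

Using Kadane's algorithm on [-6, 9, 6, -1, -1, 5]:

Scanning through the array:
Position 1 (value 9): max_ending_here = 9, max_so_far = 9
Position 2 (value 6): max_ending_here = 15, max_so_far = 15
Position 3 (value -1): max_ending_here = 14, max_so_far = 15
Position 4 (value -1): max_ending_here = 13, max_so_far = 15
Position 5 (value 5): max_ending_here = 18, max_so_far = 18

Maximum subarray: [9, 6, -1, -1, 5]
Maximum sum: 18

The maximum subarray is [9, 6, -1, -1, 5] with sum 18. This subarray runs from index 1 to index 5.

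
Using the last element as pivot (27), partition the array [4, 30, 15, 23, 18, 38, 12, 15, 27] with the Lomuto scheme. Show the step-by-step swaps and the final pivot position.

Lomuto partition with pivot = 27:

Initial array: [4, 30, 15, 23, 18, 38, 12, 15, 27]

arr[0]=4 <= 27: swap with position 0, array becomes [4, 30, 15, 23, 18, 38, 12, 15, 27]
arr[1]=30 > 27: no swap
arr[2]=15 <= 27: swap with position 1, array becomes [4, 15, 30, 23, 18, 38, 12, 15, 27]
arr[3]=23 <= 27: swap with position 2, array becomes [4, 15, 23, 30, 18, 38, 12, 15, 27]
arr[4]=18 <= 27: swap with position 3, array becomes [4, 15, 23, 18, 30, 38, 12, 15, 27]
arr[5]=38 > 27: no swap
arr[6]=12 <= 27: swap with position 4, array becomes [4, 15, 23, 18, 12, 38, 30, 15, 27]
arr[7]=15 <= 27: swap with position 5, array becomes [4, 15, 23, 18, 12, 15, 30, 38, 27]

Place pivot at position 6: [4, 15, 23, 18, 12, 15, 27, 38, 30]
Pivot position: 6

After partitioning with pivot 27, the array becomes [4, 15, 23, 18, 12, 15, 27, 38, 30]. The pivot is placed at index 6. All elements to the left of the pivot are <= 27, and all elements to the right are > 27.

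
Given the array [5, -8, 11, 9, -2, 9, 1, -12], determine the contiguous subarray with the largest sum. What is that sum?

Using Kadane's algorithm on [5, -8, 11, 9, -2, 9, 1, -12]:

Scanning through the array:
Position 1 (value -8): max_ending_here = -3, max_so_far = 5
Position 2 (value 11): max_ending_here = 11, max_so_far = 11
Position 3 (value 9): max_ending_here = 20, max_so_far = 20
Position 4 (value -2): max_ending_here = 18, max_so_far = 20
Position 5 (value 9): max_ending_here = 27, max_so_far = 27
Position 6 (value 1): max_ending_here = 28, max_so_far = 28
Position 7 (value -12): max_ending_here = 16, max_so_far = 28

Maximum subarray: [11, 9, -2, 9, 1]
Maximum sum: 28

The maximum subarray is [11, 9, -2, 9, 1] with sum 28. This subarray runs from index 2 to index 6.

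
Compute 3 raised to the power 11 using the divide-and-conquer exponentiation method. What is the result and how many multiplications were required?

Computing 3^11 by squaring (build up from 3^1; each line after the first costs one multiplication):

3^1 = 3
3^2 = (3^1)^2 = 3^2 = 9
3^4 = (3^2)^2 = 9^2 = 81
3^5 = 3 * 3^4 = 3 * 81 = 243
3^10 = (3^5)^2 = 243^2 = 59049
3^11 = 3 * 3^10 = 3 * 59049 = 177147

Result: 177147
Multiplications needed: 5 (5 lines after 3^1)

3^11 = 177147. Using exponentiation by squaring, this requires 5 multiplications. The key idea: if the exponent is even, square the half-power; if odd, multiply by the base once.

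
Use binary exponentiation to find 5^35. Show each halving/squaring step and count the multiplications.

Computing 5^35 by squaring (build up from 5^1; each line after the first costs one multiplication):

5^1 = 5
5^2 = (5^1)^2 = 5^2 = 25
5^4 = (5^2)^2 = 25^2 = 625
5^8 = (5^4)^2 = 625^2 = 390625
5^16 = (5^8)^2 = 390625^2 = 152587890625
5^17 = 5 * 5^16 = 5 * 152587890625 = 762939453125
5^34 = (5^17)^2 = 762939453125^2 = 582076609134674072265625
5^35 = 5 * 5^34 = 5 * 582076609134674072265625 = 2910383045673370361328125

Result: 2910383045673370361328125
Multiplications needed: 7 (7 lines after 5^1)

5^35 = 2910383045673370361328125. Using exponentiation by squaring, this requires 7 multiplications. The key idea: if the exponent is even, square the half-power; if odd, multiply by the base once.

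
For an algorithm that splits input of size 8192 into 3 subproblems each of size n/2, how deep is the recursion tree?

For divide and conquer with division factor 2:

Problem sizes at each level:
Level 0: 8192
Level 1: 4096
Level 2: 2048
Level 3: 1024
Level 4: 512
Level 5: 256
Level 6: 128
Level 7: 64
Level 8: 32
Level 9: 16
Level 10: 8
Level 11: 4
Level 12: 2
Level 13: 1

The root is level 0 and the size-1 base case is level 13 (the tree spans levels 0 through 13, i.e. 14 levels counting the root), so the depth is the number of divisions: log_2(8192) = 13

The recursion tree depth is log_2(8192) = 13. At each level, the problem size is divided by 2, so it takes 13 divisions to reduce to a base case of size 1. The algorithm makes 3 recursive calls at each level.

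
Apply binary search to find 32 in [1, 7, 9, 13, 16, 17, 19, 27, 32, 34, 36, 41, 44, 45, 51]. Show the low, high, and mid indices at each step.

Binary search for 32 in [1, 7, 9, 13, 16, 17, 19, 27, 32, 34, 36, 41, 44, 45, 51]:

lo=0, hi=14, mid=7, arr[mid]=27 -> 27 < 32, search right half
lo=8, hi=14, mid=11, arr[mid]=41 -> 41 > 32, search left half
lo=8, hi=10, mid=9, arr[mid]=34 -> 34 > 32, search left half
lo=8, hi=8, mid=8, arr[mid]=32 -> Found target at index 8!

Binary search finds 32 at index 8 after 4 comparisons. The search repeatedly halves the search space by comparing with the middle element.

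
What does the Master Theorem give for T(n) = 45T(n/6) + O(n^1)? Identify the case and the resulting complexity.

Master Theorem for T(n) = 45T(n/6) + O(n^1):

a = 45, b = 6, c = 1
log_b(a) = log_6(45) = 2.1245

Case 1: c = 1 < log_6(45) = 2.1245
T(n) = O(n^(log_6 45))

For T(n) = 45T(n/6) + O(n^1): log_6(45) = 2.1245. This is Case 1 of the Master Theorem (c < log_b(a), work dominated by leaves), giving O(n^(log_6 45)).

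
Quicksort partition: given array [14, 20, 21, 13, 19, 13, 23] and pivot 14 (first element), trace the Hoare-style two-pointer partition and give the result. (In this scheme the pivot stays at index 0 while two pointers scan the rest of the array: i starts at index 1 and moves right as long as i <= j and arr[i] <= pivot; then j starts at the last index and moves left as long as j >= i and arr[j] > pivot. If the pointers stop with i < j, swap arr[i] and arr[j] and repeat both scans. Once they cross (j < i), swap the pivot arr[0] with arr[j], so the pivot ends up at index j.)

Hoare-style two-pointer partition with pivot = 14:

Initial array: [14, 20, 21, 13, 19, 13, 23]

Pointers start at i = 1, j = 6.
i stops at index 1 (arr[1]=20 > 14), j stops at index 5 (arr[5]=13 <= 14): swap arr[1] and arr[5], array becomes [14, 13, 21, 13, 19, 20, 23]
i stops at index 2 (arr[2]=21 > 14), j stops at index 3 (arr[3]=13 <= 14): swap arr[2] and arr[3], array becomes [14, 13, 13, 21, 19, 20, 23]
i ends at 3, j ends at 2: the pointers have crossed (j < i), so scanning stops.

Swap pivot arr[0] with arr[2] to place pivot at position 2: [13, 13, 14, 21, 19, 20, 23]
Pivot position: 2

After partitioning with pivot 14, the array becomes [13, 13, 14, 21, 19, 20, 23]. The pivot is placed at index 2. All elements to the left of the pivot are <= 14, and all elements to the right are > 14.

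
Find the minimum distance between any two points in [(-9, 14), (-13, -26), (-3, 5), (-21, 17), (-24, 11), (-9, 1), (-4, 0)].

Computing all pairwise distances among 7 points:

d((-9, 14), (-13, -26)) = 40.1995
d((-9, 14), (-3, 5)) = 10.8167
d((-9, 14), (-21, 17)) = 12.3693
d((-9, 14), (-24, 11)) = 15.2971
d((-9, 14), (-9, 1)) = 13.0
d((-9, 14), (-4, 0)) = 14.8661
d((-13, -26), (-3, 5)) = 32.573
d((-13, -26), (-21, 17)) = 43.7379
d((-13, -26), (-24, 11)) = 38.6005
d((-13, -26), (-9, 1)) = 27.2947
d((-13, -26), (-4, 0)) = 27.5136
d((-3, 5), (-21, 17)) = 21.6333
d((-3, 5), (-24, 11)) = 21.8403
d((-3, 5), (-9, 1)) = 7.2111
d((-3, 5), (-4, 0)) = 5.099 <-- minimum
d((-21, 17), (-24, 11)) = 6.7082
d((-21, 17), (-9, 1)) = 20.0
d((-21, 17), (-4, 0)) = 24.0416
d((-24, 11), (-9, 1)) = 18.0278
d((-24, 11), (-4, 0)) = 22.8254
d((-9, 1), (-4, 0)) = 5.099 <-- minimum

Minimum distance: 5.099 (tie among 2 pairs: (-3, 5) and (-4, 0); (-9, 1) and (-4, 0))

The minimum Euclidean distance is 5.099. There is a tie: 2 pairs achieve this minimum — (-3, 5) and (-4, 0); (-9, 1) and (-4, 0). Any of these is a valid closest pair. For 7 points, brute-force pairwise comparison is shown above. For large n, the divide-and-conquer algorithm (sort by x, recurse on halves, check the dividing strip) achieves O(n log n).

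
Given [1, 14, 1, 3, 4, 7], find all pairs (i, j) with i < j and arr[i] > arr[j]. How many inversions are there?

Finding inversions in [1, 14, 1, 3, 4, 7]:

(1, 2): arr[1]=14 > arr[2]=1
(1, 3): arr[1]=14 > arr[3]=3
(1, 4): arr[1]=14 > arr[4]=4
(1, 5): arr[1]=14 > arr[5]=7

Total inversions: 4

The array has 4 inversion(s): (1,2), (1,3), (1,4), (1,5). Each pair (i,j) satisfies i < j and arr[i] > arr[j].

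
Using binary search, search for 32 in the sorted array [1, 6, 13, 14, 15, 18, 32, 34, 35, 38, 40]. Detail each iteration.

Binary search for 32 in [1, 6, 13, 14, 15, 18, 32, 34, 35, 38, 40]:

lo=0, hi=10, mid=5, arr[mid]=18 -> 18 < 32, search right half
lo=6, hi=10, mid=8, arr[mid]=35 -> 35 > 32, search left half
lo=6, hi=7, mid=6, arr[mid]=32 -> Found target at index 6!

Binary search finds 32 at index 6 after 3 comparisons. The search repeatedly halves the search space by comparing with the middle element.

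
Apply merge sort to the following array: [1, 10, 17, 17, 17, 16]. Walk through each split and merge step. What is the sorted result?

Merge sort trace:

Split: [1, 10, 17, 17, 17, 16] -> [1, 10, 17] and [17, 17, 16]
  Split: [1, 10, 17] -> [1] and [10, 17]
    Split: [10, 17] -> [10] and [17]
    Merge: [10] + [17] -> [10, 17]
  Merge: [1] + [10, 17] -> [1, 10, 17]
  Split: [17, 17, 16] -> [17] and [17, 16]
    Split: [17, 16] -> [17] and [16]
    Merge: [17] + [16] -> [16, 17]
  Merge: [17] + [16, 17] -> [16, 17, 17]
Merge: [1, 10, 17] + [16, 17, 17] -> [1, 10, 16, 17, 17, 17]

Final sorted array: [1, 10, 16, 17, 17, 17]

The merge sort proceeds by recursively splitting the array and merging sorted halves.
After all merges, the sorted array is [1, 10, 16, 17, 17, 17].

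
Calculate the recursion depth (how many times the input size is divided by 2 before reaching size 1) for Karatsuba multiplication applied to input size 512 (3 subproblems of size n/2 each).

For divide and conquer with division factor 2:

Problem sizes at each level:
Level 0: 512
Level 1: 256
Level 2: 128
Level 3: 64
Level 4: 32
Level 5: 16
Level 6: 8
Level 7: 4
Level 8: 2
Level 9: 1

The root is level 0 and the size-1 base case is level 9 (the tree spans levels 0 through 9, i.e. 10 levels counting the root), so the depth is the number of divisions: log_2(512) = 9

The recursion tree depth is log_2(512) = 9. At each level, the problem size is divided by 2, so it takes 9 divisions to reduce to a base case of size 1. The algorithm makes 3 recursive calls at each level.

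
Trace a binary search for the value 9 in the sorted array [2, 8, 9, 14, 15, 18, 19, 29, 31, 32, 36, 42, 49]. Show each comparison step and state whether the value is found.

Binary search for 9 in [2, 8, 9, 14, 15, 18, 19, 29, 31, 32, 36, 42, 49]:

lo=0, hi=12, mid=6, arr[mid]=19 -> 19 > 9, search left half
lo=0, hi=5, mid=2, arr[mid]=9 -> Found target at index 2!

Binary search finds 9 at index 2 after 2 comparisons. The search repeatedly halves the search space by comparing with the middle element.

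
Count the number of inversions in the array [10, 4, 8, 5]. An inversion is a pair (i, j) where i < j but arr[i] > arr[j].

Finding inversions in [10, 4, 8, 5]:

(0, 1): arr[0]=10 > arr[1]=4
(0, 2): arr[0]=10 > arr[2]=8
(0, 3): arr[0]=10 > arr[3]=5
(2, 3): arr[2]=8 > arr[3]=5

Total inversions: 4

The array has 4 inversion(s): (0,1), (0,2), (0,3), (2,3). Each pair (i,j) satisfies i < j and arr[i] > arr[j].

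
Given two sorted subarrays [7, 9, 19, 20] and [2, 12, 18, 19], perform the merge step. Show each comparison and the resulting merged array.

Merging process:

Compare 7 vs 2: take 2 from right. Merged: [2]
Compare 7 vs 12: take 7 from left. Merged: [2, 7]
Compare 9 vs 12: take 9 from left. Merged: [2, 7, 9]
Compare 19 vs 12: take 12 from right. Merged: [2, 7, 9, 12]
Compare 19 vs 18: take 18 from right. Merged: [2, 7, 9, 12, 18]
Compare 19 vs 19: take 19 from left. Merged: [2, 7, 9, 12, 18, 19]
Compare 20 vs 19: take 19 from right. Merged: [2, 7, 9, 12, 18, 19, 19]
Append remaining from left: [20]. Merged: [2, 7, 9, 12, 18, 19, 19, 20]

Final merged array: [2, 7, 9, 12, 18, 19, 19, 20]
Total comparisons: 7

The merged array is [2, 7, 9, 12, 18, 19, 19, 20], requiring 7 comparisons. The merge step runs in O(n) time where n is the total number of elements.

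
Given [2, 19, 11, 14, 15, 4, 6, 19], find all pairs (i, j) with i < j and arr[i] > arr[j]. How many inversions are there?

Finding inversions in [2, 19, 11, 14, 15, 4, 6, 19]:

(1, 2): arr[1]=19 > arr[2]=11
(1, 3): arr[1]=19 > arr[3]=14
(1, 4): arr[1]=19 > arr[4]=15
(1, 5): arr[1]=19 > arr[5]=4
(1, 6): arr[1]=19 > arr[6]=6
(2, 5): arr[2]=11 > arr[5]=4
(2, 6): arr[2]=11 > arr[6]=6
(3, 5): arr[3]=14 > arr[5]=4
(3, 6): arr[3]=14 > arr[6]=6
(4, 5): arr[4]=15 > arr[5]=4
(4, 6): arr[4]=15 > arr[6]=6

Total inversions: 11

The array has 11 inversion(s): (1,2), (1,3), (1,4), (1,5), (1,6), (2,5), (2,6), (3,5), (3,6), (4,5), (4,6). Each pair (i,j) satisfies i < j and arr[i] > arr[j].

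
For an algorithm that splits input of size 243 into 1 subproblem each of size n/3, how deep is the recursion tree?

For divide and conquer with division factor 3:

Problem sizes at each level:
Level 0: 243
Level 1: 81
Level 2: 27
Level 3: 9
Level 4: 3
Level 5: 1

The root is level 0 and the size-1 base case is level 5 (the tree spans levels 0 through 5, i.e. 6 levels counting the root), so the depth is the number of divisions: log_3(243) = 5

The recursion tree depth is log_3(243) = 5. At each level, the problem size is divided by 3, so it takes 5 divisions to reduce to a base case of size 1. The algorithm makes 1 recursive call at each level.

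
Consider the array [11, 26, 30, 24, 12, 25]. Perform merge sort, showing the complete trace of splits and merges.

Merge sort trace:

Split: [11, 26, 30, 24, 12, 25] -> [11, 26, 30] and [24, 12, 25]
  Split: [11, 26, 30] -> [11] and [26, 30]
    Split: [26, 30] -> [26] and [30]
    Merge: [26] + [30] -> [26, 30]
  Merge: [11] + [26, 30] -> [11, 26, 30]
  Split: [24, 12, 25] -> [24] and [12, 25]
    Split: [12, 25] -> [12] and [25]
    Merge: [12] + [25] -> [12, 25]
  Merge: [24] + [12, 25] -> [12, 24, 25]
Merge: [11, 26, 30] + [12, 24, 25] -> [11, 12, 24, 25, 26, 30]

Final sorted array: [11, 12, 24, 25, 26, 30]

The merge sort proceeds by recursively splitting the array and merging sorted halves.
After all merges, the sorted array is [11, 12, 24, 25, 26, 30].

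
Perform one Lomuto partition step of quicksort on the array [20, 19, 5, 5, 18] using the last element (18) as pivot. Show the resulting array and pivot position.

Lomuto partition with pivot = 18:

Initial array: [20, 19, 5, 5, 18]

arr[0]=20 > 18: no swap
arr[1]=19 > 18: no swap
arr[2]=5 <= 18: swap with position 0, array becomes [5, 19, 20, 5, 18]
arr[3]=5 <= 18: swap with position 1, array becomes [5, 5, 20, 19, 18]

Place pivot at position 2: [5, 5, 18, 19, 20]
Pivot position: 2

After partitioning with pivot 18, the array becomes [5, 5, 18, 19, 20]. The pivot is placed at index 2. All elements to the left of the pivot are <= 18, and all elements to the right are > 18.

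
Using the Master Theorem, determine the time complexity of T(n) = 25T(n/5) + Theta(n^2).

Master Theorem for T(n) = 25T(n/5) + O(n^2):

a = 25, b = 5, c = 2
log_b(a) = log_5(25) = 2.0000

Case 2: c = 2 = log_5(25) = 2.0000
T(n) = O(n^2 log n) = O(n^2 log n)

For T(n) = 25T(n/5) + O(n^2): log_5(25) = 2.0000. This is Case 2 of the Master Theorem (c = log_b(a), equal work at all levels), giving O(n^2 log n).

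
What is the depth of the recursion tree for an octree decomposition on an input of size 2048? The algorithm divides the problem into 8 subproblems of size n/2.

For divide and conquer with division factor 2:

Problem sizes at each level:
Level 0: 2048
Level 1: 1024
Level 2: 512
Level 3: 256
Level 4: 128
Level 5: 64
Level 6: 32
Level 7: 16
Level 8: 8
Level 9: 4
Level 10: 2
Level 11: 1

The root is level 0 and the size-1 base case is level 11 (the tree spans levels 0 through 11, i.e. 12 levels counting the root), so the depth is the number of divisions: log_2(2048) = 11

The recursion tree depth is log_2(2048) = 11. At each level, the problem size is divided by 2, so it takes 11 divisions to reduce to a base case of size 1. The algorithm makes 8 recursive calls at each level.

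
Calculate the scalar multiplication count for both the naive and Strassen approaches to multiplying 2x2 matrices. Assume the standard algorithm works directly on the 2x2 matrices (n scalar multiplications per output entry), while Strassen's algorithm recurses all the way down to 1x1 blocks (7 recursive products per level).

Matrix multiplication for 2x2 matrices:

Standard algorithm: 2^3 = 8 multiplications
Strassen's algorithm: 7^(log2(2)) = 7^1 = 7 multiplications
Savings: 8 - 7 = 1 multiplications

Standard: 8 multiplications (2^3). Strassen: 7 multiplications (7^1). Strassen reduces 8 recursive multiplications to 7 at each level.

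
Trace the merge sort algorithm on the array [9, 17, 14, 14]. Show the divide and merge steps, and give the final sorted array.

Merge sort trace:

Split: [9, 17, 14, 14] -> [9, 17] and [14, 14]
  Split: [9, 17] -> [9] and [17]
  Merge: [9] + [17] -> [9, 17]
  Split: [14, 14] -> [14] and [14]
  Merge: [14] + [14] -> [14, 14]
Merge: [9, 17] + [14, 14] -> [9, 14, 14, 17]

Final sorted array: [9, 14, 14, 17]

The merge sort proceeds by recursively splitting the array and merging sorted halves.
After all merges, the sorted array is [9, 14, 14, 17].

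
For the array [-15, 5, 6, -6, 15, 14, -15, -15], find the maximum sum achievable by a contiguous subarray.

Using Kadane's algorithm on [-15, 5, 6, -6, 15, 14, -15, -15]:

Scanning through the array:
Position 1 (value 5): max_ending_here = 5, max_so_far = 5
Position 2 (value 6): max_ending_here = 11, max_so_far = 11
Position 3 (value -6): max_ending_here = 5, max_so_far = 11
Position 4 (value 15): max_ending_here = 20, max_so_far = 20
Position 5 (value 14): max_ending_here = 34, max_so_far = 34
Position 6 (value -15): max_ending_here = 19, max_so_far = 34
Position 7 (value -15): max_ending_here = 4, max_so_far = 34

Maximum subarray: [5, 6, -6, 15, 14]
Maximum sum: 34

The maximum subarray is [5, 6, -6, 15, 14] with sum 34. This subarray runs from index 1 to index 5.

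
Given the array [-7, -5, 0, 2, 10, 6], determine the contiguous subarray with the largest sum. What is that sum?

Using Kadane's algorithm on [-7, -5, 0, 2, 10, 6]:

Scanning through the array:
Position 1 (value -5): max_ending_here = -5, max_so_far = -5
Position 2 (value 0): max_ending_here = 0, max_so_far = 0
Position 3 (value 2): max_ending_here = 2, max_so_far = 2
Position 4 (value 10): max_ending_here = 12, max_so_far = 12
Position 5 (value 6): max_ending_here = 18, max_so_far = 18

Maximum subarray: [0, 2, 10, 6]
Maximum sum: 18

The maximum subarray is [0, 2, 10, 6] with sum 18. This subarray runs from index 2 to index 5.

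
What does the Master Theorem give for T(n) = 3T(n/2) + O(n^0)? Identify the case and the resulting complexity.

Master Theorem for T(n) = 3T(n/2) + O(n^0):

a = 3, b = 2, c = 0
log_b(a) = log_2(3) = 1.5850

Case 1: c = 0 < log_2(3) = 1.5850
T(n) = O(n^(log_2 3))

For T(n) = 3T(n/2) + O(n^0): log_2(3) = 1.5850. This is Case 1 of the Master Theorem (c < log_b(a), work dominated by leaves), giving O(n^(log_2 3)).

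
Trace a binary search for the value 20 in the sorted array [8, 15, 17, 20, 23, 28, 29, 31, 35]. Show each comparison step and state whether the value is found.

Binary search for 20 in [8, 15, 17, 20, 23, 28, 29, 31, 35]:

lo=0, hi=8, mid=4, arr[mid]=23 -> 23 > 20, search left half
lo=0, hi=3, mid=1, arr[mid]=15 -> 15 < 20, search right half
lo=2, hi=3, mid=2, arr[mid]=17 -> 17 < 20, search right half
lo=3, hi=3, mid=3, arr[mid]=20 -> Found target at index 3!

Binary search finds 20 at index 3 after 4 comparisons. The search repeatedly halves the search space by comparing with the middle element.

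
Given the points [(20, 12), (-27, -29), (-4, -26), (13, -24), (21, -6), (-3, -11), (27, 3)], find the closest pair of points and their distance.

Computing all pairwise distances among 7 points:

d((20, 12), (-27, -29)) = 62.3699
d((20, 12), (-4, -26)) = 44.9444
d((20, 12), (13, -24)) = 36.6742
d((20, 12), (21, -6)) = 18.0278
d((20, 12), (-3, -11)) = 32.5269
d((20, 12), (27, 3)) = 11.4018
d((-27, -29), (-4, -26)) = 23.1948
d((-27, -29), (13, -24)) = 40.3113
d((-27, -29), (21, -6)) = 53.2259
d((-27, -29), (-3, -11)) = 30.0
d((-27, -29), (27, 3)) = 62.7694
d((-4, -26), (13, -24)) = 17.1172
d((-4, -26), (21, -6)) = 32.0156
d((-4, -26), (-3, -11)) = 15.0333
d((-4, -26), (27, 3)) = 42.45
d((13, -24), (21, -6)) = 19.6977
d((13, -24), (-3, -11)) = 20.6155
d((13, -24), (27, 3)) = 30.4138
d((21, -6), (-3, -11)) = 24.5153
d((21, -6), (27, 3)) = 10.8167 <-- minimum
d((-3, -11), (27, 3)) = 33.1059

Closest pair: (21, -6) and (27, 3) with distance 10.8167

The closest pair is (21, -6) and (27, 3) with Euclidean distance 10.8167. For 7 points, brute-force pairwise comparison is shown above. For large n, the divide-and-conquer algorithm (sort by x, recurse on halves, check the dividing strip) achieves O(n log n).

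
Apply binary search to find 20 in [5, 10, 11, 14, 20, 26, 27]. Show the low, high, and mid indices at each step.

Binary search for 20 in [5, 10, 11, 14, 20, 26, 27]:

lo=0, hi=6, mid=3, arr[mid]=14 -> 14 < 20, search right half
lo=4, hi=6, mid=5, arr[mid]=26 -> 26 > 20, search left half
lo=4, hi=4, mid=4, arr[mid]=20 -> Found target at index 4!

Binary search finds 20 at index 4 after 3 comparisons. The search repeatedly halves the search space by comparing with the middle element.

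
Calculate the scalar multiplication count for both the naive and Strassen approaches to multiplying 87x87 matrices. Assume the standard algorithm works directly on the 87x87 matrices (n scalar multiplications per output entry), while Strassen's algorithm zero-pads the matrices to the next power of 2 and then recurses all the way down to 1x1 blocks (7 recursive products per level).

Matrix multiplication for 87x87 matrices:

Strassen's algorithm requires power-of-2 dimensions. Pad 87x87 to 128x128 (next power of 2).

Standard algorithm: 87^3 = 658503 multiplications
Strassen's algorithm: 7^(log2(128)) = 7^7 = 823543 multiplications
Difference: 658503 - 823543 = -165040 (Strassen uses MORE here due to padding overhead — for small or just-over-power-of-2 n, padding can outweigh the per-level savings)

Standard: 658503 multiplications (87^3). Strassen: 823543 multiplications (7^7, after padding to 128x128). Strassen reduces 8 recursive multiplications to 7 at each level.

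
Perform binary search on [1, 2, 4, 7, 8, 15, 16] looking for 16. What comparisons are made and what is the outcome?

Binary search for 16 in [1, 2, 4, 7, 8, 15, 16]:

lo=0, hi=6, mid=3, arr[mid]=7 -> 7 < 16, search right half
lo=4, hi=6, mid=5, arr[mid]=15 -> 15 < 16, search right half
lo=6, hi=6, mid=6, arr[mid]=16 -> Found target at index 6!

Binary search finds 16 at index 6 after 3 comparisons. The search repeatedly halves the search space by comparing with the middle element.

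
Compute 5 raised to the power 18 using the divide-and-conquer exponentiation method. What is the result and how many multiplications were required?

Computing 5^18 by squaring (build up from 5^1; each line after the first costs one multiplication):

5^1 = 5
5^2 = (5^1)^2 = 5^2 = 25
5^4 = (5^2)^2 = 25^2 = 625
5^8 = (5^4)^2 = 625^2 = 390625
5^9 = 5 * 5^8 = 5 * 390625 = 1953125
5^18 = (5^9)^2 = 1953125^2 = 3814697265625

Result: 3814697265625
Multiplications needed: 5 (5 lines after 5^1)

5^18 = 3814697265625. Using exponentiation by squaring, this requires 5 multiplications. The key idea: if the exponent is even, square the half-power; if odd, multiply by the base once.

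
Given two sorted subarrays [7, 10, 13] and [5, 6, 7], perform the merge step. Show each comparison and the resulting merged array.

Merging process:

Compare 7 vs 5: take 5 from right. Merged: [5]
Compare 7 vs 6: take 6 from right. Merged: [5, 6]
Compare 7 vs 7: take 7 from left. Merged: [5, 6, 7]
Compare 10 vs 7: take 7 from right. Merged: [5, 6, 7, 7]
Append remaining from left: [10, 13]. Merged: [5, 6, 7, 7, 10, 13]

Final merged array: [5, 6, 7, 7, 10, 13]
Total comparisons: 4

The merged array is [5, 6, 7, 7, 10, 13], requiring 4 comparisons. The merge step runs in O(n) time where n is the total number of elements.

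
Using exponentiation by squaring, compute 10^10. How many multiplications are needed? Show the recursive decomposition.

Computing 10^10 by squaring (build up from 10^1; each line after the first costs one multiplication):

10^1 = 10
10^2 = (10^1)^2 = 10^2 = 100
10^4 = (10^2)^2 = 100^2 = 10000
10^5 = 10 * 10^4 = 10 * 10000 = 100000
10^10 = (10^5)^2 = 100000^2 = 10000000000

Result: 10000000000
Multiplications needed: 4 (4 lines after 10^1)

10^10 = 10000000000. Using exponentiation by squaring, this requires 4 multiplications. The key idea: if the exponent is even, square the half-power; if odd, multiply by the base once.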